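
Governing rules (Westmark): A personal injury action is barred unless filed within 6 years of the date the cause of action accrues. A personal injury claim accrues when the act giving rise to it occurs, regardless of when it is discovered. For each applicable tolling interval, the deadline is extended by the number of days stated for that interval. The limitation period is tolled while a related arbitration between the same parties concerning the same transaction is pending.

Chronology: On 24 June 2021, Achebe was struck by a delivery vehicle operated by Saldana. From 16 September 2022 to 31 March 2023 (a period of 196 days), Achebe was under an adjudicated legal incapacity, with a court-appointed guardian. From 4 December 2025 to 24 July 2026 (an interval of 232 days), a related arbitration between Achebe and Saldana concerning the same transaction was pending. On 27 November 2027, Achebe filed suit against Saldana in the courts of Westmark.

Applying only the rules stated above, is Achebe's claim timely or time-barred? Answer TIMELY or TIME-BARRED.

The claim accrued on 24 June 2021, when the wrongful act occurred.
Adding the 6 years base period to 24 June 2021 gives a deadline of 24 June 2027, before any tolling.
The period was tolled for 232 days by the pending related arbitration (4 December 2025 to 24 July 2026), pushing the deadline to 11 February 2028.
No stated provision tolls the period for the plaintiff's incapacity, so the interval from 16 September 2022 to 31 March 2023 has no effect on the deadline.
Filing on 27 November 2027 beat the 11 February 2028 deadline — the action is timely.

TIMELY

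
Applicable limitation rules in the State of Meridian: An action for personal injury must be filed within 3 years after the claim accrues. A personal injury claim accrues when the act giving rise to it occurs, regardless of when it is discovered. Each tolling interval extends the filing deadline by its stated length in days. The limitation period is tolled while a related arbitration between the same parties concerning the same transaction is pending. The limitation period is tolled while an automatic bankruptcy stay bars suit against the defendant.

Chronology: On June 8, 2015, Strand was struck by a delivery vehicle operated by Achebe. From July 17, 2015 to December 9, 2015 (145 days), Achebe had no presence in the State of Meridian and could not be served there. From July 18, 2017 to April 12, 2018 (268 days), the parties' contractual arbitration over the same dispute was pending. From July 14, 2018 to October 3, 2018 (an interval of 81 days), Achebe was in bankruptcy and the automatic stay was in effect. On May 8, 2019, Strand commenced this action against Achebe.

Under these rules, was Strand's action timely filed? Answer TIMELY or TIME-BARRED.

TIMELY

The claim accrued on June 8, 2015, when the wrongful act occurred.
The untolled deadline — 3 years after June 8, 2015 — is June 8, 2018.
The period was tolled for 268 days by the pending related arbitration (July 18, 2017 to April 12, 2018), pushing the deadline to March 3, 2019.
Because the automatic bankruptcy stay ran from July 14, 2018 to October 3, 2018, the deadline is extended by 81 days to May 23, 2019.
The defendant's absence from the jurisdiction from July 17, 2015 to December 9, 2015 does not toll the period, because no stated rule makes the defendant's absence a tolling event.
Strand filed on May 8, 2019, before the May 23, 2019 deadline, so the action is timely.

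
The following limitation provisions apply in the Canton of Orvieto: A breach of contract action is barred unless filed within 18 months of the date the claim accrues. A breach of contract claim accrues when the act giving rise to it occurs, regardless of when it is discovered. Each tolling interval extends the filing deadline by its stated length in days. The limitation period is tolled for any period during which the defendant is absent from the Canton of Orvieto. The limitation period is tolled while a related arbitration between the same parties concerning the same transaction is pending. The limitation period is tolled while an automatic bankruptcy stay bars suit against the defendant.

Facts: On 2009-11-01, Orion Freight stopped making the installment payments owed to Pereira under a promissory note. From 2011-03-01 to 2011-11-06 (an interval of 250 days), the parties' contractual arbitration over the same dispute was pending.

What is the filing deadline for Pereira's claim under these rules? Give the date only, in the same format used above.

2012-01-06

The claim accrued on 2009-11-01, when the wrongful act occurred.
The untolled deadline — 18 months after 2009-11-01 — is 2011-05-01.
Because the pending related arbitration ran from 2011-03-01 to 2011-11-06, the deadline is extended by 250 days to 2012-01-06.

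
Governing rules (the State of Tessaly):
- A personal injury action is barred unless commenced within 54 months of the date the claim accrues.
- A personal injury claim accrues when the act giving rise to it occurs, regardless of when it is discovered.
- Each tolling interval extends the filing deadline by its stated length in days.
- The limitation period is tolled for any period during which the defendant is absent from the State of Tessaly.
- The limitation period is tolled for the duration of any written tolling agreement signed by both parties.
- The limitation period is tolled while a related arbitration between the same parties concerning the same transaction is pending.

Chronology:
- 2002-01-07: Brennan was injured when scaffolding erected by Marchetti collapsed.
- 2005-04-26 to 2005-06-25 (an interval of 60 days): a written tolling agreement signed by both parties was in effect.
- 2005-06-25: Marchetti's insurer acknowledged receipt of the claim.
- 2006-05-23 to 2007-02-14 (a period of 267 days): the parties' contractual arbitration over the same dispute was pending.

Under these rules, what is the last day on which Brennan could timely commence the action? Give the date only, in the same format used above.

2007-05-30

The limitation period began to run on 2002-01-07.
Adding the 54 months base period to 2002-01-07 gives a deadline of 2006-07-07, before any tolling.
The period was tolled for 60 days by the written tolling agreement (2005-04-26 to 2005-06-25), pushing the deadline to 2006-09-05.
The period was tolled for 267 days by the pending related arbitration (2006-05-23 to 2007-02-14), pushing the deadline to 2007-05-30.
Nothing else in the chronology tolls or restarts the period.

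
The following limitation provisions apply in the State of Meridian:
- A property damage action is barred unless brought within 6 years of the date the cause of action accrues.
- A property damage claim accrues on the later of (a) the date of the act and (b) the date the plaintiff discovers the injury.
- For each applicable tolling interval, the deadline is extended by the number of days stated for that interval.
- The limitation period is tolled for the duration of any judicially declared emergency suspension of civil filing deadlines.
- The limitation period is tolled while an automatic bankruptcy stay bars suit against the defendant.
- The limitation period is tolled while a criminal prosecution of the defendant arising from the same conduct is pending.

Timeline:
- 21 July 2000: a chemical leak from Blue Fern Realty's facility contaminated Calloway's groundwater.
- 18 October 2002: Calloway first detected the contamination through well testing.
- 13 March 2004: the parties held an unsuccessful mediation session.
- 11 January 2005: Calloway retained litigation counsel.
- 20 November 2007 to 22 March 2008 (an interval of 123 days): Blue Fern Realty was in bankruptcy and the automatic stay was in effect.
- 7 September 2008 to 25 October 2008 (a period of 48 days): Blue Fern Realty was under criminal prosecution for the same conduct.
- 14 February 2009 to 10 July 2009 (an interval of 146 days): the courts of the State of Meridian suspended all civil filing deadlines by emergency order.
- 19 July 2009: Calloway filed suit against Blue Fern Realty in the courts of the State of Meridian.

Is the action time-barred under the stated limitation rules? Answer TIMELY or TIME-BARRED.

Taking the later of the act (21 July 2000) and discovery (18 October 2002), the claim accrued on 18 October 2002.
Adding the 6 years base period to 18 October 2002 gives a deadline of 18 October 2008, before any tolling.
The automatic bankruptcy stay from 20 November 2007 to 22 March 2008 tolled the period for 123 days, extending the deadline to 18 February 2009.
Because the pending criminal prosecution ran from 7 September 2008 to 25 October 2008, the deadline is extended by 48 days to 7 April 2009.
The emergency suspension of filing deadlines from 14 February 2009 to 10 July 2009 tolled the period for 146 days, extending the deadline to 31 August 2009.
None of the other events listed affects the running of the period under the stated rules.
The 19 July 2009 filing precedes the 31 August 2009 deadline; the claim is timely.

TIMELY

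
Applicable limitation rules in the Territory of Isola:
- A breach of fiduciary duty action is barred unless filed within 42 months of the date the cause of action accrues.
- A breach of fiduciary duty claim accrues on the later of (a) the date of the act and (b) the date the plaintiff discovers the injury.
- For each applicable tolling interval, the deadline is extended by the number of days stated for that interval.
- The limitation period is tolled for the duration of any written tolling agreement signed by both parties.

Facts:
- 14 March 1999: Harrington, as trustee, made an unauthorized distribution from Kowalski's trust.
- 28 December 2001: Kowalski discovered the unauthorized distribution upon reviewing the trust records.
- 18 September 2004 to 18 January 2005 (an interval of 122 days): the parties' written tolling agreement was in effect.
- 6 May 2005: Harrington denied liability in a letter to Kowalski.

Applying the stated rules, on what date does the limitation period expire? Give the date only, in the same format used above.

28 October 2005

The claim accrued on 28 December 2001 — the later of the 14 March 1999 act and the 28 December 2001 discovery.
The untolled deadline — 42 months after 28 December 2001 — is 28 June 2005.
Because the written tolling agreement ran from 18 September 2004 to 18 January 2005, the deadline is extended by 122 days to 28 October 2005.
None of the other events listed affects the running of the period under the stated rules.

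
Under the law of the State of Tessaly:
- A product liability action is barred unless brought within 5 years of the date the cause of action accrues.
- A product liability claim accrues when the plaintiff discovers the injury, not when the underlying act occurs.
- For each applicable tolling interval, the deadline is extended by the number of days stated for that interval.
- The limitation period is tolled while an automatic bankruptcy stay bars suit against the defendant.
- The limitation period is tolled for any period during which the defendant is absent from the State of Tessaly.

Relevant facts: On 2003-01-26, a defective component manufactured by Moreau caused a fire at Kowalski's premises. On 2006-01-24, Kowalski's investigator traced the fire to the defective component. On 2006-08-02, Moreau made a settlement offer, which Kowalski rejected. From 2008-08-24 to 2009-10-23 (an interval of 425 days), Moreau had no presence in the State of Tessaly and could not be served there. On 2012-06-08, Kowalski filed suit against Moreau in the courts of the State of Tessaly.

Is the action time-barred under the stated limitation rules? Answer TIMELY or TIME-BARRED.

Accrual is tied to discovery, so the period began on 2006-01-24 rather than on 2003-01-26 when the act occurred.
The untolled deadline — 5 years after 2006-01-24 — is 2011-01-24.
Because the defendant's absence from the jurisdiction ran from 2008-08-24 to 2009-10-23, the deadline is extended by 425 days to 2012-03-24.
Nothing else in the chronology tolls or restarts the period.
Filing on 2012-06-08 missed the 2012-03-24 deadline — the action is time-barred.

TIME-BARRED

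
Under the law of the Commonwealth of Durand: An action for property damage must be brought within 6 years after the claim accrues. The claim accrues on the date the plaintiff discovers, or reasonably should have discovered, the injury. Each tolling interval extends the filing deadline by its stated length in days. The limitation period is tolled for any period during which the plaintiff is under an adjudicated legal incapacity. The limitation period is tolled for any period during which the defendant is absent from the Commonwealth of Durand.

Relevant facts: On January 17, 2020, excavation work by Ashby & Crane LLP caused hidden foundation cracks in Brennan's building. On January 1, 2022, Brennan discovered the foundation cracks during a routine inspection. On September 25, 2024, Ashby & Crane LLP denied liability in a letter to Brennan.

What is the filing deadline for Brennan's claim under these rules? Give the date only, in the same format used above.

Accrual is tied to discovery, so the period began on January 1, 2022 rather than on January 17, 2020 when the act occurred.
Adding the 6 years base period to January 1, 2022 gives a deadline of January 1, 2028, before any tolling.
Nothing else in the chronology tolls or restarts the period.

January 1, 2028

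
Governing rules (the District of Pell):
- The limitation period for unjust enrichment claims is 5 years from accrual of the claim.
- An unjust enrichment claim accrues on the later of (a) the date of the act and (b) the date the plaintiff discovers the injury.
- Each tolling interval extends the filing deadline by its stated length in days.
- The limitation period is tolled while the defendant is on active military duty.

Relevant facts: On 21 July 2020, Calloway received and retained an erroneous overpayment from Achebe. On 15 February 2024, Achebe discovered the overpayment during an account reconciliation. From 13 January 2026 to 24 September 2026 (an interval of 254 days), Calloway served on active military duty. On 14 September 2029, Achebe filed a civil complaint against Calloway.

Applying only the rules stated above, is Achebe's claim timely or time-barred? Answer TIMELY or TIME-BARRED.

TIMELY

Because discovery on 15 February 2024 post-dates the 21 July 2020 act, accrual under the later-of rule falls on 15 February 2024.
Adding the 5 years base period to 15 February 2024 gives a deadline of 15 February 2029, before any tolling.
Because the defendant's active military service ran from 13 January 2026 to 24 September 2026, the deadline is extended by 254 days to 27 October 2029.
Achebe filed on 14 September 2029, before the 27 October 2029 deadline, so the action is timely.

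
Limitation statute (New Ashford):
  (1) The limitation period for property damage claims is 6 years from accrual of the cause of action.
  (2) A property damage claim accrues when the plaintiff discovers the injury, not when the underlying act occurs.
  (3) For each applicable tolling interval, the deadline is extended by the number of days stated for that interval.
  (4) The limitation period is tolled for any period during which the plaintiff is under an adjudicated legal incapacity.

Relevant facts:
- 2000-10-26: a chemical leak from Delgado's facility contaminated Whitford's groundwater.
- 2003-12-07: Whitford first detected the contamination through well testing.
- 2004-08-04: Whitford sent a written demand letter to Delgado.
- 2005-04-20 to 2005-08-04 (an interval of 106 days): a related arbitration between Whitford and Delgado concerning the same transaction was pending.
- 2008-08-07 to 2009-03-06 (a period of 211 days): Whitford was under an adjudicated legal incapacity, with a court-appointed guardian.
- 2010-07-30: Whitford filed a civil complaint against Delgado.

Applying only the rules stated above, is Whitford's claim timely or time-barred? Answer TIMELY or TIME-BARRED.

TIME-BARRED

The claim did not accrue until Whitford discovered the injury on 2003-12-07; the 2000-10-26 act date does not start the clock under the stated rule.
6 years from 2003-12-07 is 2009-12-07.
The plaintiff's legal incapacity from 2008-08-07 to 2009-03-06 tolled the period for 211 days, extending the deadline to 2010-07-06.
The pending related arbitration from 2005-04-20 to 2005-08-04 does not toll the period, because no stated rule makes a pending arbitration a tolling event.
Nothing else in the chronology tolls or restarts the period.
Filing on 2010-07-30 missed the 2010-07-06 deadline — the action is time-barred.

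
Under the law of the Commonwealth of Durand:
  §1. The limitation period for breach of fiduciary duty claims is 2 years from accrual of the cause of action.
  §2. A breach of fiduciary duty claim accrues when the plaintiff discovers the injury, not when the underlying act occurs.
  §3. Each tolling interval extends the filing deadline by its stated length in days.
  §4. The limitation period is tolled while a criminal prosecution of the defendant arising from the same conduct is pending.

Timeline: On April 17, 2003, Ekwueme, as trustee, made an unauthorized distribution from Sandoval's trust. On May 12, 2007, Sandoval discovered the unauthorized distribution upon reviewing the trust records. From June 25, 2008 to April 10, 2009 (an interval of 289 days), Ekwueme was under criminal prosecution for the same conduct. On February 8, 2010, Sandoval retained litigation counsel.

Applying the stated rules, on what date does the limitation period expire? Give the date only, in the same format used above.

The claim did not accrue until Sandoval discovered the injury on May 12, 2007; the April 17, 2003 act date does not start the clock under the stated rule.
Adding the 2 years base period to May 12, 2007 gives a deadline of May 12, 2009, before any tolling.
Because the pending criminal prosecution ran from June 25, 2008 to April 10, 2009, the deadline is extended by 289 days to February 25, 2010.
Nothing else in the chronology tolls or restarts the period.

February 25, 2010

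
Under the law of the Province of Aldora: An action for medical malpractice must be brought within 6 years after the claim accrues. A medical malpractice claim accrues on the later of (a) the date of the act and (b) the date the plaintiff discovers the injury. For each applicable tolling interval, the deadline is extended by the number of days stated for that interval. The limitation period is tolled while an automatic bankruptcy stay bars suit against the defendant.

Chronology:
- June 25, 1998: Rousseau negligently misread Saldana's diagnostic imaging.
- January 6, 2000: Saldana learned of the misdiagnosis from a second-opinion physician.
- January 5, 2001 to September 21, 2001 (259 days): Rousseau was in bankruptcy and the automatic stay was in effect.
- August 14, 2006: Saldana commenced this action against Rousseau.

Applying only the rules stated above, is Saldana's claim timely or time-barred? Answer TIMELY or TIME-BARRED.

TIMELY

Taking the later of the act (June 25, 1998) and discovery (January 6, 2000), the claim accrued on January 6, 2000.
6 years from January 6, 2000 is January 6, 2006.
The automatic bankruptcy stay from January 5, 2001 to September 21, 2001 tolled the period for 259 days, extending the deadline to September 22, 2006.
Saldana filed on August 14, 2006, before the September 22, 2006 deadline, so the action is timely.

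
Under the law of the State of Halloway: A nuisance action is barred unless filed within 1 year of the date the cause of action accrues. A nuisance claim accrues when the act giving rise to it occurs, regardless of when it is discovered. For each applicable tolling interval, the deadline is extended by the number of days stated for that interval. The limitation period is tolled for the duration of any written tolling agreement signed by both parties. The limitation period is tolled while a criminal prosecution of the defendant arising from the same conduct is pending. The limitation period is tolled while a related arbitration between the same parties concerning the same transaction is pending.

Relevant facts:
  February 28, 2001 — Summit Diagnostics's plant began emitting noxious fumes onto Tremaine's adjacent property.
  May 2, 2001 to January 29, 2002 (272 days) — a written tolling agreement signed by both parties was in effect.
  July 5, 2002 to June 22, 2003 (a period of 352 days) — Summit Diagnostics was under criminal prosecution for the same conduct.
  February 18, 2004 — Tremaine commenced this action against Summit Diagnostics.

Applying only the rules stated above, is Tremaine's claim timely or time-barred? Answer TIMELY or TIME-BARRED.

The cause of action accrued on February 28, 2001, the date of the act.
The untolled deadline — 1 year after February 28, 2001 — is February 28, 2002.
The period was tolled for 272 days by the written tolling agreement (May 2, 2001 to January 29, 2002), pushing the deadline to November 27, 2002.
The pending criminal prosecution from July 5, 2002 to June 22, 2003 tolled the period for 352 days, extending the deadline to November 14, 2003.
Tremaine filed on February 18, 2004, after the November 14, 2003 deadline, so the action is time-barred.

TIME-BARRED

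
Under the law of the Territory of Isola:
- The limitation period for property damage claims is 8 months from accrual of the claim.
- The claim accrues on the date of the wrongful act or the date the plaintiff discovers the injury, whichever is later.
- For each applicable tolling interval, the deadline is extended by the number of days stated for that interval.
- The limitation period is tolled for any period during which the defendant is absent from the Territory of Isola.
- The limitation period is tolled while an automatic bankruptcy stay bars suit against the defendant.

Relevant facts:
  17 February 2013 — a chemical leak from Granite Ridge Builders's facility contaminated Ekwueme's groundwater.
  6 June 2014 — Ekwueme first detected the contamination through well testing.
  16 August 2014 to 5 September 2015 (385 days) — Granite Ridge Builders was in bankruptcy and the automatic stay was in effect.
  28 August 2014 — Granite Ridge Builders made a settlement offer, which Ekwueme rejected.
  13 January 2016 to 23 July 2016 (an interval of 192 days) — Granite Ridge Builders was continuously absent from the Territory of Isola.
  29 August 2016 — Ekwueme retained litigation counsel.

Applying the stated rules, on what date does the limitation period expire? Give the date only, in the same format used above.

5 September 2016

Taking the later of the act (17 February 2013) and discovery (6 June 2014), the claim accrued on 6 June 2014.
8 months from 6 June 2014 is 6 February 2015.
The automatic bankruptcy stay from 16 August 2014 to 5 September 2015 tolled the period for 385 days, extending the deadline to 26 February 2016.
Because the defendant's absence from the jurisdiction ran from 13 January 2016 to 23 July 2016, the deadline is extended by 192 days to 5 September 2016.
The other events in the timeline have no effect on the limitation period under the stated rules.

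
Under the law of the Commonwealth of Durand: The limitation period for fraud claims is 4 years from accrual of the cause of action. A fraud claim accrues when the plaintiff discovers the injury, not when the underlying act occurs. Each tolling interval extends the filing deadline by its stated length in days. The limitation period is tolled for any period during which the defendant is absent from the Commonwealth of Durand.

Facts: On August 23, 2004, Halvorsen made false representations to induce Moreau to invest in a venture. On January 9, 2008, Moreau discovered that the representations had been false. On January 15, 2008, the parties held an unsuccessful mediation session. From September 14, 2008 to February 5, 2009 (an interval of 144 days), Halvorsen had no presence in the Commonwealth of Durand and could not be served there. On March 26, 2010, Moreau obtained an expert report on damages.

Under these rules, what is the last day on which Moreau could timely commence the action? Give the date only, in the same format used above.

The claim did not accrue until Moreau discovered the injury on January 9, 2008; the August 23, 2004 act date does not start the clock under the stated rule.
Adding the 4 years base period to January 9, 2008 gives a deadline of January 9, 2012, before any tolling.
The defendant's absence from the jurisdiction from September 14, 2008 to February 5, 2009 tolled the period for 144 days, extending the deadline to June 1, 2012.
None of the other events listed affects the running of the period under the stated rules.

June 1, 2012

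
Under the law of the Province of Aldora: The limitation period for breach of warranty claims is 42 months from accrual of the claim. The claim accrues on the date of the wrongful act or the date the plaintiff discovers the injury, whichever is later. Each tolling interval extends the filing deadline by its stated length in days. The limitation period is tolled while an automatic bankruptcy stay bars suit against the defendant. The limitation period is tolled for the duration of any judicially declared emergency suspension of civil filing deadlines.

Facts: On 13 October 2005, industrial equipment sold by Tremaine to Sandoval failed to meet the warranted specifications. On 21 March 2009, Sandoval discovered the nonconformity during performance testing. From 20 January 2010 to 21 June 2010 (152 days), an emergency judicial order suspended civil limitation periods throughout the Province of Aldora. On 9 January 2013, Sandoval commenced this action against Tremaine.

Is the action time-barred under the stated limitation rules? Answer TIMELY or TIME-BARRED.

TIMELY

Because discovery on 21 March 2009 post-dates the 13 October 2005 act, accrual under the later-of rule falls on 21 March 2009.
The untolled deadline — 42 months after 21 March 2009 — is 21 September 2012.
The period was tolled for 152 days by the emergency suspension of filing deadlines (20 January 2010 to 21 June 2010), pushing the deadline to 20 February 2013.
The 9 January 2013 filing precedes the 20 February 2013 deadline; the claim is timely.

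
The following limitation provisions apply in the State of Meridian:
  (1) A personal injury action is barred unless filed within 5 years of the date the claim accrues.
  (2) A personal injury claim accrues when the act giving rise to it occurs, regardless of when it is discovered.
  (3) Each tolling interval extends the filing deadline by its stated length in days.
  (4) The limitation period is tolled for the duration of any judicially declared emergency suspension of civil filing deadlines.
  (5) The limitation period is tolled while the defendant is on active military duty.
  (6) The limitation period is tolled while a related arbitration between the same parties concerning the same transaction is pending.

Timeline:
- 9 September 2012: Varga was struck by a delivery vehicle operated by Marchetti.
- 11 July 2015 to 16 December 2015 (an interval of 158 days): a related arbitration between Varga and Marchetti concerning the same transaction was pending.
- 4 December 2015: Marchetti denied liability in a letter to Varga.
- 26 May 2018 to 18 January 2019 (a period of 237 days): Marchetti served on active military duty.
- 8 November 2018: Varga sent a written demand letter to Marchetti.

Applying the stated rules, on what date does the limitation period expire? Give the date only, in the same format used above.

14 February 2018

The claim accrued on 9 September 2012, the date of the act.
The untolled deadline — 5 years after 9 September 2012 — is 9 September 2017.
The period was tolled for 158 days by the pending related arbitration (11 July 2015 to 16 December 2015), pushing the deadline to 14 February 2018.
By the time the defendant's active military service began on 26 May 2018, the limitation period had already expired on 14 February 2018; that interval cannot revive it.
The other events in the timeline have no effect on the limitation period under the stated rules.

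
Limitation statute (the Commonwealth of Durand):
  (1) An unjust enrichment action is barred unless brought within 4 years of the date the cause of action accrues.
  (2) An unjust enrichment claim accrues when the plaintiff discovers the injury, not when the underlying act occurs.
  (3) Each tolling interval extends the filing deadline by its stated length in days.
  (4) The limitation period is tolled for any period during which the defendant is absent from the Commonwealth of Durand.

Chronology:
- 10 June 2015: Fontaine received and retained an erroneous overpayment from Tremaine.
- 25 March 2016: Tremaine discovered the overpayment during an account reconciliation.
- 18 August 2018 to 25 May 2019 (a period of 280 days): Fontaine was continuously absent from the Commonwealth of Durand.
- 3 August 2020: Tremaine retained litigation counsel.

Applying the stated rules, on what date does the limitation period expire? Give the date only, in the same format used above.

Under the discovery rule, the claim accrued on 25 March 2016, when Tremaine discovered the injury — not on the 10 June 2015 date of the underlying act.
Adding the 4 years base period to 25 March 2016 gives a deadline of 25 March 2020, before any tolling.
Because the defendant's absence from the jurisdiction ran from 18 August 2018 to 25 May 2019, the deadline is extended by 280 days to 30 December 2020.
Nothing else in the chronology tolls or restarts the period.

30 December 2020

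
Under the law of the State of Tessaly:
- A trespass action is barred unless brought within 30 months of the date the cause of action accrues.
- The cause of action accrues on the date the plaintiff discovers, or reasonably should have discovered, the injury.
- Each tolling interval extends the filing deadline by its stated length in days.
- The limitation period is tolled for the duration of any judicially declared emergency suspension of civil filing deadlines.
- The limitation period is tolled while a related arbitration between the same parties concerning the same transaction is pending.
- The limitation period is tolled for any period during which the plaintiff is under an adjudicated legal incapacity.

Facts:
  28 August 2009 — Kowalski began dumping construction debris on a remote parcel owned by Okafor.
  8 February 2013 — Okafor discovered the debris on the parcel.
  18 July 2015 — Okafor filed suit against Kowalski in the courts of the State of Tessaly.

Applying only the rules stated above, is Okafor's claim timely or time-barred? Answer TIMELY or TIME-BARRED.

TIMELY

Under the discovery rule, the claim accrued on 8 February 2013, when Okafor discovered the injury — not on the 28 August 2009 date of the underlying act.
30 months from 8 February 2013 is 8 August 2015.
Okafor filed on 18 July 2015, before the 8 August 2015 deadline, so the action is timely.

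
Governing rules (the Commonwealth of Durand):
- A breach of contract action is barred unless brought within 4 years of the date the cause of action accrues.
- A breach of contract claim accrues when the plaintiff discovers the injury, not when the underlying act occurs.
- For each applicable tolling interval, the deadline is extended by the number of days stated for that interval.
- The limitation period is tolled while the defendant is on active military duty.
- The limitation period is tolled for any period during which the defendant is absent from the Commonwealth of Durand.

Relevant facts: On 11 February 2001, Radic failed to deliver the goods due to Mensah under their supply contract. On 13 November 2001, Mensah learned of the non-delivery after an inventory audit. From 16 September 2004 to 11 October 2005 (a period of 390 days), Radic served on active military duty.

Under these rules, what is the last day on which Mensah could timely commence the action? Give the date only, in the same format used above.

8 December 2006

Accrual is tied to discovery, so the period began on 13 November 2001 rather than on 11 February 2001 when the act occurred.
The untolled deadline — 4 years after 13 November 2001 — is 13 November 2005.
Because the defendant's active military service ran from 16 September 2004 to 11 October 2005, the deadline is extended by 390 days to 8 December 2006.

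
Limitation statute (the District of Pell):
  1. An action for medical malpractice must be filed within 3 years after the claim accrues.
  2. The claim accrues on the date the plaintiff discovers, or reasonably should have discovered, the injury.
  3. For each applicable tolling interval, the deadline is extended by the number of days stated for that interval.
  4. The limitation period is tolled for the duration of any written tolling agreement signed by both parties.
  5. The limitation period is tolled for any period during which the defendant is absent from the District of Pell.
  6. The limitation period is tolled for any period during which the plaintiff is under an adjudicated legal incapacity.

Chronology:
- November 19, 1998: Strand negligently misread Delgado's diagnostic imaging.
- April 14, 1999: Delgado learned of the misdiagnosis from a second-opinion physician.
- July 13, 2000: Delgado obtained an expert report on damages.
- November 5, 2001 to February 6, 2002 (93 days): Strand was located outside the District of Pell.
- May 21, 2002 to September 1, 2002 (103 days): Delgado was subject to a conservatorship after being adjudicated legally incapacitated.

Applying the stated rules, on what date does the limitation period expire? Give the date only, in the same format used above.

Accrual is tied to discovery, so the period began on April 14, 1999 rather than on November 19, 1998 when the act occurred.
Adding the 3 years base period to April 14, 1999 gives a deadline of April 14, 2002, before any tolling.
Because the defendant's absence from the jurisdiction ran from November 5, 2001 to February 6, 2002, the deadline is extended by 93 days to July 16, 2002.
The plaintiff's legal incapacity from May 21, 2002 to September 1, 2002 tolled the period for 103 days, extending the deadline to October 27, 2002.
Nothing else in the chronology tolls or restarts the period.

October 27, 2002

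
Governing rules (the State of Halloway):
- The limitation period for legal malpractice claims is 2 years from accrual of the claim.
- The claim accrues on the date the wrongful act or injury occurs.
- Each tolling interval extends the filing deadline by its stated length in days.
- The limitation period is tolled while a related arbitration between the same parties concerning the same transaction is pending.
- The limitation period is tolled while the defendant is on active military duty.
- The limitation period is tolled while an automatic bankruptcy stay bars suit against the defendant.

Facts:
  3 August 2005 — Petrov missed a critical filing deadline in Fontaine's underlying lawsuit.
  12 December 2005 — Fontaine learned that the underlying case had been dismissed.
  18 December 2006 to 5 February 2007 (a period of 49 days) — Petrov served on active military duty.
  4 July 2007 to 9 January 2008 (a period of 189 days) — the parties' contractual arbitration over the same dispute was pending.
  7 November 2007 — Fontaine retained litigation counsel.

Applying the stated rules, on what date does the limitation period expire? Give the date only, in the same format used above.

28 March 2008

Accrual is governed by the date of the act, so the period began to run on 3 August 2005; the later discovery on 12 December 2005 is irrelevant under the stated rule.
2 years from 3 August 2005 is 3 August 2007.
The period was tolled for 49 days by the defendant's active military service (18 December 2006 to 5 February 2007), pushing the deadline to 21 September 2007.
The pending related arbitration from 4 July 2007 to 9 January 2008 tolled the period for 189 days, extending the deadline to 28 March 2008.
Nothing else in the chronology tolls or restarts the period.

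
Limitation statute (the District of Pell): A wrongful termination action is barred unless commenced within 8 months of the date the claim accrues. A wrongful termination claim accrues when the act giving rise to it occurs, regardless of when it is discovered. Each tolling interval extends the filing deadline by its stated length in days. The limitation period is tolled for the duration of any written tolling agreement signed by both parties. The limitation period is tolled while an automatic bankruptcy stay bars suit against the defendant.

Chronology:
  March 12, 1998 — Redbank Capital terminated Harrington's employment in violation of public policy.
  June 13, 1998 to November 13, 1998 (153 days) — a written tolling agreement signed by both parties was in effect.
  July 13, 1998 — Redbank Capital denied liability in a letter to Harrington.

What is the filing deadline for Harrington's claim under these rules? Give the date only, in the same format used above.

The claim accrued on March 12, 1998, when the wrongful act occurred.
Adding the 8 months base period to March 12, 1998 gives a deadline of November 12, 1998, before any tolling.
The written tolling agreement from June 13, 1998 to November 13, 1998 tolled the period for 153 days, extending the deadline to April 14, 1999.
Nothing else in the chronology tolls or restarts the period.

April 14, 1999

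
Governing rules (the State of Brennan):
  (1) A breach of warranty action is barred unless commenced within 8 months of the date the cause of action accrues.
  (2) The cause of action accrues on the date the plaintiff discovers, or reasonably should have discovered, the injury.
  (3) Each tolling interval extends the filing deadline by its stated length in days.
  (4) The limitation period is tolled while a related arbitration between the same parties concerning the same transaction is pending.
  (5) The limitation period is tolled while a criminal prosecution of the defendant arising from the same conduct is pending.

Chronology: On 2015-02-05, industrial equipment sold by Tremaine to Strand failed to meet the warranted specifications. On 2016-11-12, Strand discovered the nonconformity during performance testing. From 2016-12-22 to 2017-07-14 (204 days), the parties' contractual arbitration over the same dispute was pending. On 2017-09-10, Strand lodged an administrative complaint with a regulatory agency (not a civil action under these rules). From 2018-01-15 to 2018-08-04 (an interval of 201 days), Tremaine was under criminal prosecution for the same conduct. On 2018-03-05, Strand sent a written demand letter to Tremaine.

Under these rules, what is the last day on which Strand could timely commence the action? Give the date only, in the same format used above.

The claim did not accrue until Strand discovered the injury on 2016-11-12; the 2015-02-05 act date does not start the clock under the stated rule.
8 months from 2016-11-12 is 2017-07-12.
The period was tolled for 204 days by the pending related arbitration (2016-12-22 to 2017-07-14), pushing the deadline to 2018-02-01.
The period was tolled for 201 days by the pending criminal prosecution (2018-01-15 to 2018-08-04), pushing the deadline to 2018-08-21.
The other events in the timeline have no effect on the limitation period under the stated rules.

2018-08-21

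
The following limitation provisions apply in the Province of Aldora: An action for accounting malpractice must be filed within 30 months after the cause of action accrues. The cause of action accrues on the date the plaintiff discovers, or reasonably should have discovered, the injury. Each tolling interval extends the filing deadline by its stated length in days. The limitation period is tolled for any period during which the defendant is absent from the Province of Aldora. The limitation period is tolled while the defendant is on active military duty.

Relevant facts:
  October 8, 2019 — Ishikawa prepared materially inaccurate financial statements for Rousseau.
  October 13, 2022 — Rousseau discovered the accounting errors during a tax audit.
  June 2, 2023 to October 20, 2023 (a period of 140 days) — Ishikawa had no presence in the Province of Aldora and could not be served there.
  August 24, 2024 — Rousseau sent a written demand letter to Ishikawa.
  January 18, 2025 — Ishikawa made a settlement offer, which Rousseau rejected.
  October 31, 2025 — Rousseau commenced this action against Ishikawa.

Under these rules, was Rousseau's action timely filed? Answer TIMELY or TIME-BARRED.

Under the discovery rule, the claim accrued on October 13, 2022, when Rousseau discovered the injury — not on the October 8, 2019 date of the underlying act.
Adding the 30 months base period to October 13, 2022 gives a deadline of April 13, 2025, before any tolling.
The defendant's absence from the jurisdiction from June 2, 2023 to October 20, 2023 tolled the period for 140 days, extending the deadline to August 31, 2025.
The other events in the timeline have no effect on the limitation period under the stated rules.
The October 31, 2025 filing falls after the August 31, 2025 deadline; the claim is time-barred.

TIME-BARRED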